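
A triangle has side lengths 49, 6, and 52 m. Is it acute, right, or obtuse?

obtuse

Compare the square of the longest side to the sum of squares of the other two: 6² + 49² = 2437 < 2704 = 52².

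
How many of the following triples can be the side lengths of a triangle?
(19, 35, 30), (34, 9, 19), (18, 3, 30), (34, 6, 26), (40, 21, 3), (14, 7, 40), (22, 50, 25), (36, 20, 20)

2

(19,30,35): 19+30 > 35 → valid
(9,19,34): 9+19 ≤ 34 → not valid
(3,18,30): 3+18 ≤ 30 → not valid
(6,26,34): 6+26 ≤ 34 → not valid
(3,21,40): 3+21 ≤ 40 → not valid
(7,14,40): 7+14 ≤ 40 → not valid
(22,25,50): 22+25 ≤ 50 → not valid
(20,20,36): 20+20 > 36 → valid
2 of the 8 triples form a triangle.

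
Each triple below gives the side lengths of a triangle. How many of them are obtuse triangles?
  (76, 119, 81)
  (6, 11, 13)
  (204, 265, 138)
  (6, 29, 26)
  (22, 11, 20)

(76,119,81): 76²+81² = 12337 < 14161 = 119² → obtuse
(6,11,13): 6²+11² = 157 < 169 = 13² → obtuse
(204,265,138): 138²+204² = 60660 < 70225 = 265² → obtuse
(6,29,26): 6²+26² = 712 < 841 = 29² → obtuse
(22,11,20): 11²+20² = 521 > 484 = 22² → acute
4 of the 5 are obtuse.

4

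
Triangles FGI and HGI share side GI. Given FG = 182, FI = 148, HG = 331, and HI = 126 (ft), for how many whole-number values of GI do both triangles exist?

From triangle FGI: 34 < GI < 330.
From triangle HGI: 205 < GI < 457.
Intersection: 205 < GI < 330, so integers 206 through 329: 124 values.

124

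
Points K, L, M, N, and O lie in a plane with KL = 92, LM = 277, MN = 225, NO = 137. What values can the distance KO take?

The maximum is all hops collinear in one direction: 92 + 277 + 225 + 137 = 731.
The longest hop is 277; the others sum to 454. Since 277 ≤ 454, the path can fold back on itself completely, so the minimum distance is 0.

0 ≤ KO ≤ 731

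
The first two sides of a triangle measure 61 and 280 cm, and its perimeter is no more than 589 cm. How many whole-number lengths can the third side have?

29

Triangle inequality: 219 < x < 341. Perimeter ≤ 589 gives x ≤ 589 − 61 − 280 = 248.
So 219 < x ≤ 248; integers 220 through 248: 29 values.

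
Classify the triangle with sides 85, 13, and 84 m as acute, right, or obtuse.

right

Compare the square of the longest side to the sum of squares of the other two: 13² + 84² = 7225 = 85².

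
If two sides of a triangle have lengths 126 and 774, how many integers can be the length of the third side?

251

The third side lies in the open interval (648, 900).
Integers from 649 to 899 inclusive: 899 − 649 + 1 = 251.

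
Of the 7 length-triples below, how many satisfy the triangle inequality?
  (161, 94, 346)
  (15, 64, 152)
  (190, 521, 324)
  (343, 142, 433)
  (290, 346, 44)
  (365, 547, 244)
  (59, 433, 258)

(94,161,346): 94+161 ≤ 346 → not valid
(15,64,152): 15+64 ≤ 152 → not valid
(190,324,521): 190+324 ≤ 521 → not valid
(142,343,433): 142+343 > 433 → valid
(44,290,346): 44+290 ≤ 346 → not valid
(244,365,547): 244+365 > 547 → valid
(59,258,433): 59+258 ≤ 433 → not valid
2 of the 7 triples form a triangle.

2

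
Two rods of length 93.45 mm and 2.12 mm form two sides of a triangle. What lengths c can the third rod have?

91.33 < c < 95.57

By the triangle inequality, c must be less than 93.45 + 2.12 = 95.57 and greater than |93.45 − 2.12| = 91.33.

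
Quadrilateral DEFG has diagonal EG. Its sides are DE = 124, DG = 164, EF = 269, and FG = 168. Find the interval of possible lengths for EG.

From triangle DEG: |124 − 164| < EG < 124 + 164, i.e. 40 < EG < 288.
From triangle FEG: 101 < EG < 437.
Both must hold, so EG lies in the intersection.

101 < EG < 288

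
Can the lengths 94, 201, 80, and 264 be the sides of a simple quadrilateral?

Yes

A quadrilateral exists iff every side is shorter than the sum of the others — equivalently, the longest side is less than the sum of the rest.
Longest side 264 < 375 (sum of the remaining 3), so yes.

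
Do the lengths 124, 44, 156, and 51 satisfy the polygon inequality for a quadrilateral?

Yes

A quadrilateral exists iff every side is shorter than the sum of the others — equivalently, the longest side is less than the sum of the rest.
Longest side 156 < 219 (sum of the remaining 3), so yes.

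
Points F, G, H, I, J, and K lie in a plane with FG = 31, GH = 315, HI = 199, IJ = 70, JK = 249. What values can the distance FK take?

The maximum is all hops collinear in one direction: 31 + 315 + 199 + 70 + 249 = 864.
The longest hop is 315; the others sum to 549. Since 315 ≤ 549, the path can fold back on itself completely, so the minimum distance is 0.

0 ≤ FK ≤ 864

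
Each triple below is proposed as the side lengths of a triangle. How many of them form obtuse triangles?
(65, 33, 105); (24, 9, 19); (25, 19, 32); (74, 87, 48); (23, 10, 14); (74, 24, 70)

3

(65,33,105): 33+65 ≤ 105, not a triangle
(24,9,19): 9²+19² = 442 < 576 = 24² → obtuse
(25,19,32): 19²+25² = 986 < 1024 = 32² → obtuse
(74,87,48): 48²+74² = 7780 > 7569 = 87² → acute
(23,10,14): 10²+14² = 296 < 529 = 23² → obtuse
(74,24,70): 24²+70² = 5476 = 74² → right
3 of the 6 are obtuse.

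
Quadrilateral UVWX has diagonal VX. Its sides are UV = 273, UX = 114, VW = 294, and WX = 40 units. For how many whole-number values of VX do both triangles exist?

79

From triangle UVX: 159 < VX < 387.
From triangle WVX: 254 < VX < 334.
Intersection: 254 < VX < 334, so integers 255 through 333: 79 values.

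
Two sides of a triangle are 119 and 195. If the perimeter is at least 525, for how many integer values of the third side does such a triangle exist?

Triangle inequality: 76 < x < 314. Perimeter ≥ 525 gives x ≥ 525 − 119 − 195 = 211.
So 211 ≤ x < 314; integers 211 through 313: 103 values.

103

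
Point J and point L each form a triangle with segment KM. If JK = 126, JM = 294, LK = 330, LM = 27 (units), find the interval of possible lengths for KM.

From triangle JKM: |126 − 294| < KM < 126 + 294, i.e. 168 < KM < 420.
From triangle LKM: 303 < KM < 357.
Both must hold, so KM lies in the intersection.

303 < KM < 357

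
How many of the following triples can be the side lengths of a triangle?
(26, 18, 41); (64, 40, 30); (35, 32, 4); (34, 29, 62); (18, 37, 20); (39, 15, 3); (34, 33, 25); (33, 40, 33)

7

(18,26,41): 18+26 > 41 → valid
(30,40,64): 30+40 > 64 → valid
(4,32,35): 4+32 > 35 → valid
(29,34,62): 29+34 > 62 → valid
(18,20,37): 18+20 > 37 → valid
(3,15,39): 3+15 ≤ 39 → not valid
(25,33,34): 25+33 > 34 → valid
(33,33,40): 33+33 > 40 → valid
7 of the 8 triples form a triangle.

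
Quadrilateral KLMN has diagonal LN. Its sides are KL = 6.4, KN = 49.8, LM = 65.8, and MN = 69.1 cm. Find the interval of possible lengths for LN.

43.4 < LN < 56.2

From triangle KLN: |6.4 − 49.8| < LN < 6.4 + 49.8, i.e. 43.4 < LN < 56.2.
From triangle MLN: 3.3 < LN < 134.9.
Both must hold, so LN lies in the intersection.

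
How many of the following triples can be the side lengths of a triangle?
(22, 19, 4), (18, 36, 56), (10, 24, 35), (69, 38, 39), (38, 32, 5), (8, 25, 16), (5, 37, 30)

2

(4,19,22): 4+19 > 22 → valid
(18,36,56): 18+36 ≤ 56 → not valid
(10,24,35): 10+24 ≤ 35 → not valid
(38,39,69): 38+39 > 69 → valid
(5,32,38): 5+32 ≤ 38 → not valid
(8,16,25): 8+16 ≤ 25 → not valid
(5,30,37): 5+30 ≤ 37 → not valid
2 of the 7 triples form a triangle.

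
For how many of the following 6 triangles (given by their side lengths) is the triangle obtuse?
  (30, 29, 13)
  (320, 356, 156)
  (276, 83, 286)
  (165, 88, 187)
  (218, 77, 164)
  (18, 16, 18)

1

(30,29,13): 13²+29² = 1010 > 900 = 30² → acute
(320,356,156): 156²+320² = 126736 = 356² → right
(276,83,286): 83²+276² = 83065 > 81796 = 286² → acute
(165,88,187): 88²+165² = 34969 = 187² → right
(218,77,164): 77²+164² = 32825 < 47524 = 218² → obtuse
(18,16,18): 16²+18² = 580 > 324 = 18² → acute
1 of the 6 is obtuse.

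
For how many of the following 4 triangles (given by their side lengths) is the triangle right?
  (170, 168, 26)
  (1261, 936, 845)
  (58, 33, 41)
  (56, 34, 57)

2

(170,168,26): 26²+168² = 28900 = 170² → right
(1261,936,845): 845²+936² = 1590121 = 1261² → right
(58,33,41): 33²+41² = 2770 < 3364 = 58² → obtuse
(56,34,57): 34²+56² = 4292 > 3249 = 57² → acute
2 of the 4 are right.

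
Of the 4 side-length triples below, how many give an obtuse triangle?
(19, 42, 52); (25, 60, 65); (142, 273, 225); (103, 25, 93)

(19,42,52): 19²+42² = 2125 < 2704 = 52² → obtuse
(25,60,65): 25²+60² = 4225 = 65² → right
(142,273,225): 142²+225² = 70789 < 74529 = 273² → obtuse
(103,25,93): 25²+93² = 9274 < 10609 = 103² → obtuse
3 of the 4 are obtuse.

3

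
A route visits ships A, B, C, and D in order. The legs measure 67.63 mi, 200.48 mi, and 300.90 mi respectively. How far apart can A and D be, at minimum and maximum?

The maximum is all hops collinear in one direction: 67.63 + 200.48 + 300.90 = 569.01.
The longest hop is 300.90; the others sum to 268.11. Folding the others back against it leaves at least 300.90 − 268.11 = 32.79.

32.79 ≤ AD ≤ 569.01 mi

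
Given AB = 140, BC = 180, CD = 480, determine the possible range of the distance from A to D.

160 ≤ AD ≤ 800

The maximum is all hops collinear in one direction: 140 + 180 + 480 = 800.
The longest hop is 480; the others sum to 320. Folding the others back against it leaves at least 480 − 320 = 160.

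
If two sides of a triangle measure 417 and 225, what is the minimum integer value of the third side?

The third side must be strictly greater than |417 − 225| = 192.
The smallest integer above 192 is 193.

193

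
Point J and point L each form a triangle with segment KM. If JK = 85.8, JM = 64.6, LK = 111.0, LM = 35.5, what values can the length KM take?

From triangle JKM: |85.8 − 64.6| < KM < 85.8 + 64.6, i.e. 21.2 < KM < 150.4.
From triangle LKM: 75.5 < KM < 146.5.
Both must hold, so KM lies in the intersection.

75.5 < KM < 146.5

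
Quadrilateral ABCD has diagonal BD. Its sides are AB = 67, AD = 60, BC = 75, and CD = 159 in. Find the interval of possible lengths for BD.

From triangle ABD: |67 − 60| < BD < 67 + 60, i.e. 7 < BD < 127.
From triangle CBD: 84 < BD < 234.
Both must hold, so BD lies in the intersection.

84 < BD < 127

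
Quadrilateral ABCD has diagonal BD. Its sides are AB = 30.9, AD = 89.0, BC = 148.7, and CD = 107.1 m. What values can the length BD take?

From triangle ABD: |30.9 − 89.0| < BD < 30.9 + 89.0, i.e. 58.1 < BD < 119.9.
From triangle CBD: 41.6 < BD < 255.8.
Both must hold, so BD lies in the intersection.

58.1 < BD < 119.9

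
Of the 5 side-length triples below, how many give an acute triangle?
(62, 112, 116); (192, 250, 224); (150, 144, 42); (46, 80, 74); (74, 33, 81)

(62,112,116): 62²+112² = 16388 > 13456 = 116² → acute
(192,250,224): 192²+224² = 87040 > 62500 = 250² → acute
(150,144,42): 42²+144² = 22500 = 150² → right
(46,80,74): 46²+74² = 7592 > 6400 = 80² → acute
(74,33,81): 33²+74² = 6565 > 6561 = 81² → acute
4 of the 5 are acute.

4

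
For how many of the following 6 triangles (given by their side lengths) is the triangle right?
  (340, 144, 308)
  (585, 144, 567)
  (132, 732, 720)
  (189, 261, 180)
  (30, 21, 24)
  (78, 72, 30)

5

(340,144,308): 144²+308² = 115600 = 340² → right
(585,144,567): 144²+567² = 342225 = 585² → right
(132,732,720): 132²+720² = 535824 = 732² → right
(189,261,180): 180²+189² = 68121 = 261² → right
(30,21,24): 21²+24² = 1017 > 900 = 30² → acute
(78,72,30): 30²+72² = 6084 = 78² → right
5 of the 6 are right.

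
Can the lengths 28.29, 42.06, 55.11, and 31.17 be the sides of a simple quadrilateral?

A quadrilateral exists iff every side is shorter than the sum of the others — equivalently, the longest side is less than the sum of the rest.
Longest side 55.11 < 101.52 (sum of the remaining 3), so yes.

Yes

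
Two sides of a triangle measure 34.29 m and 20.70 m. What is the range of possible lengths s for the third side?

By the triangle inequality, s must be less than 34.29 + 20.70 = 54.99 and greater than |34.29 − 20.70| = 13.59.

13.59 < s < 54.99 (m)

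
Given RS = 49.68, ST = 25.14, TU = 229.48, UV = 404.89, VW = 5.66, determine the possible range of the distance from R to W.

The maximum is all hops collinear in one direction: 49.68 + 25.14 + 229.48 + 404.89 + 5.66 = 714.85.
The longest hop is 404.89; the others sum to 309.96. Folding the others back against it leaves at least 404.89 − 309.96 = 94.93.

94.93 ≤ RW ≤ 714.85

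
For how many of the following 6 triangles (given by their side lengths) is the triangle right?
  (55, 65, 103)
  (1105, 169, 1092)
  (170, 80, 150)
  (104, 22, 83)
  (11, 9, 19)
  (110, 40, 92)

2

(55,65,103): 55²+65² = 7250 < 10609 = 103² → obtuse
(1105,169,1092): 169²+1092² = 1221025 = 1105² → right
(170,80,150): 80²+150² = 28900 = 170² → right
(104,22,83): 22²+83² = 7373 < 10816 = 104² → obtuse
(11,9,19): 9²+11² = 202 < 361 = 19² → obtuse
(110,40,92): 40²+92² = 10064 < 12100 = 110² → obtuse
2 of the 6 are right.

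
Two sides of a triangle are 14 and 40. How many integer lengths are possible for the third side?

27

The third side lies in the open interval (26, 54).
Integers from 27 to 53 inclusive: 53 − 27 + 1 = 27.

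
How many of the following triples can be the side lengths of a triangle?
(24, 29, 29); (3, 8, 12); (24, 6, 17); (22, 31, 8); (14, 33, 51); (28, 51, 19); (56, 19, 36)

(24,29,29): 24+29 > 29 → valid
(3,8,12): 3+8 ≤ 12 → not valid
(6,17,24): 6+17 ≤ 24 → not valid
(8,22,31): 8+22 ≤ 31 → not valid
(14,33,51): 14+33 ≤ 51 → not valid
(19,28,51): 19+28 ≤ 51 → not valid
(19,36,56): 19+36 ≤ 56 → not valid
1 of the 7 triples forms a triangle.

1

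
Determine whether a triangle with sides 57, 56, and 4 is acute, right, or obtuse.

Compare the square of the longest side to the sum of squares of the other two: 4² + 56² = 3152 < 3249 = 57².

obtuse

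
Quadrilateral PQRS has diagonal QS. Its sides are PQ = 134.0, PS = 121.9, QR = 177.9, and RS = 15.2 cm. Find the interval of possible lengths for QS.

From triangle PQS: |134.0 − 121.9| < QS < 134.0 + 121.9, i.e. 12.1 < QS < 255.9.
From triangle RQS: 162.7 < QS < 193.1.
Both must hold, so QS lies in the intersection.

162.7 < QS < 193.1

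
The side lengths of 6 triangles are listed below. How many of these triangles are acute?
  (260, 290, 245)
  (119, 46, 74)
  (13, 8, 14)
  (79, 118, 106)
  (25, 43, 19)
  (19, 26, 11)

3

(260,290,245): 245²+260² = 127625 > 84100 = 290² → acute
(119,46,74): 46²+74² = 7592 < 14161 = 119² → obtuse
(13,8,14): 8²+13² = 233 > 196 = 14² → acute
(79,118,106): 79²+106² = 17477 > 13924 = 118² → acute
(25,43,19): 19²+25² = 986 < 1849 = 43² → obtuse
(19,26,11): 11²+19² = 482 < 676 = 26² → obtuse
3 of the 6 are acute.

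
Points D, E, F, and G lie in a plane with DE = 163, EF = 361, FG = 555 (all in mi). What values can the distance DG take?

31 ≤ DG ≤ 1079 mi

The maximum is all hops collinear in one direction: 163 + 361 + 555 = 1079.
The longest hop is 555; the others sum to 524. Folding the others back against it leaves at least 555 − 524 = 31.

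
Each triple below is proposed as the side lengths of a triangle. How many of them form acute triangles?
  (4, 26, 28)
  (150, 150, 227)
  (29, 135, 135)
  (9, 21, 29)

1

(4,26,28): 4²+26² = 692 < 784 = 28² → obtuse
(150,150,227): 150²+150² = 45000 < 51529 = 227² → obtuse
(29,135,135): 29²+135² = 19066 > 18225 = 135² → acute
(9,21,29): 9²+21² = 522 < 841 = 29² → obtuse
1 of the 4 is acute.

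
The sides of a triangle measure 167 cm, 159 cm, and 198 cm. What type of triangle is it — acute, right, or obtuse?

acute

Compare the square of the longest side to the sum of squares of the other two: 159² + 167² = 53170 > 39204 = 198².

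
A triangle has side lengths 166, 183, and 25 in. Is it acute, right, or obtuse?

Compare the square of the longest side to the sum of squares of the other two: 25² + 166² = 28181 < 33489 = 183².

obtuse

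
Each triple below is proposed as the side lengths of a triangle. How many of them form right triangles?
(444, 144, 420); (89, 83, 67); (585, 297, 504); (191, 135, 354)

2

(444,144,420): 144²+420² = 197136 = 444² → right
(89,83,67): 67²+83² = 11378 > 7921 = 89² → acute
(585,297,504): 297²+504² = 342225 = 585² → right
(191,135,354): 135+191 ≤ 354, not a triangle
2 of the 4 are right.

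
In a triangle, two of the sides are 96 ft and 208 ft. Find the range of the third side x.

By the triangle inequality, x must be less than 96 + 208 = 304 and greater than |96 − 208| = 112.

112 < x < 304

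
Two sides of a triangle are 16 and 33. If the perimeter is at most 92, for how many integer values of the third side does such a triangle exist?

26

Triangle inequality: 17 < x < 49. Perimeter ≤ 92 gives x ≤ 92 − 16 − 33 = 43.
So 17 < x ≤ 43; integers 18 through 43: 26 values.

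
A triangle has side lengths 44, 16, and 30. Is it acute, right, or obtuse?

obtuse

Compare the square of the longest side to the sum of squares of the other two: 16² + 30² = 1156 < 1936 = 44².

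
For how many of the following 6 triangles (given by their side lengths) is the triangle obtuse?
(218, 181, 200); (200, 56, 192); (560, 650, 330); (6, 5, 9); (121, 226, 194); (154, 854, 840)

1

(218,181,200): 181²+200² = 72761 > 47524 = 218² → acute
(200,56,192): 56²+192² = 40000 = 200² → right
(560,650,330): 330²+560² = 422500 = 650² → right
(6,5,9): 5²+6² = 61 < 81 = 9² → obtuse
(121,226,194): 121²+194² = 52277 > 51076 = 226² → acute
(154,854,840): 154²+840² = 729316 = 854² → right
1 of the 6 is obtuse.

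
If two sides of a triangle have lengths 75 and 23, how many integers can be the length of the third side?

The third side lies in the open interval (52, 98).
Integers from 53 to 97 inclusive: 97 − 53 + 1 = 45.

45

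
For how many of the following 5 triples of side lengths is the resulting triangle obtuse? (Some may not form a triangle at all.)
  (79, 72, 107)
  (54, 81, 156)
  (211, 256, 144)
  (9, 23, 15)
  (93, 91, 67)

3

(79,72,107): 72²+79² = 11425 < 11449 = 107² → obtuse
(54,81,156): 54+81 ≤ 156, not a triangle
(211,256,144): 144²+211² = 65257 < 65536 = 256² → obtuse
(9,23,15): 9²+15² = 306 < 529 = 23² → obtuse
(93,91,67): 67²+91² = 12770 > 8649 = 93² → acute
3 of the 5 are obtuse.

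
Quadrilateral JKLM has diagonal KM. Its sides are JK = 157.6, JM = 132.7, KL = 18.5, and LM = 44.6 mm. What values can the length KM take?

From triangle JKM: |157.6 − 132.7| < KM < 157.6 + 132.7, i.e. 24.9 < KM < 290.3.
From triangle LKM: 26.1 < KM < 63.1.
Both must hold, so KM lies in the intersection.

26.1 < KM < 63.1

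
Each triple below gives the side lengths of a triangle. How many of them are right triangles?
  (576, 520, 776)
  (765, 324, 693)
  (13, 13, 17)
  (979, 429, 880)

3

(576,520,776): 520²+576² = 602176 = 776² → right
(765,324,693): 324²+693² = 585225 = 765² → right
(13,13,17): 13²+13² = 338 > 289 = 17² → acute
(979,429,880): 429²+880² = 958441 = 979² → right
3 of the 4 are right.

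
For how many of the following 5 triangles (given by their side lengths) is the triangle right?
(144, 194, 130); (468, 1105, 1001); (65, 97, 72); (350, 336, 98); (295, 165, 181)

(144,194,130): 130²+144² = 37636 = 194² → right
(468,1105,1001): 468²+1001² = 1221025 = 1105² → right
(65,97,72): 65²+72² = 9409 = 97² → right
(350,336,98): 98²+336² = 122500 = 350² → right
(295,165,181): 165²+181² = 59986 < 87025 = 295² → obtuse
4 of the 5 are right.

4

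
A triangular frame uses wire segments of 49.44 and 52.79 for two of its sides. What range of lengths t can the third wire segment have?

By the triangle inequality, t must be less than 49.44 + 52.79 = 102.23 and greater than |49.44 − 52.79| = 3.35.

3.35 < t < 102.23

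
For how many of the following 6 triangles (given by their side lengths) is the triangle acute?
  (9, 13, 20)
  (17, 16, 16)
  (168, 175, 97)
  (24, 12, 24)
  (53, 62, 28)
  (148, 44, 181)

3

(9,13,20): 9²+13² = 250 < 400 = 20² → obtuse
(17,16,16): 16²+16² = 512 > 289 = 17² → acute
(168,175,97): 97²+168² = 37633 > 30625 = 175² → acute
(24,12,24): 12²+24² = 720 > 576 = 24² → acute
(53,62,28): 28²+53² = 3593 < 3844 = 62² → obtuse
(148,44,181): 44²+148² = 23840 < 32761 = 181² → obtuse
3 of the 6 are acute.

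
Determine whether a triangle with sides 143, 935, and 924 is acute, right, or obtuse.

right

Compare the square of the longest side to the sum of squares of the other two: 143² + 924² = 874225 = 935².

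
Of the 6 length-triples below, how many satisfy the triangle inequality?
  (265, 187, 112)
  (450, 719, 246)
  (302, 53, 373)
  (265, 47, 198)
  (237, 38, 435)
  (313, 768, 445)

(112,187,265): 112+187 > 265 → valid
(246,450,719): 246+450 ≤ 719 → not valid
(53,302,373): 53+302 ≤ 373 → not valid
(47,198,265): 47+198 ≤ 265 → not valid
(38,237,435): 38+237 ≤ 435 → not valid
(313,445,768): 313+445 ≤ 768 → not valid
1 of the 6 triples forms a triangle.

1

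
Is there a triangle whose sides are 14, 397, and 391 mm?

The longest side is 397, and the other two sum to 405.
Since 405 > 397, the triangle inequality holds.

Yes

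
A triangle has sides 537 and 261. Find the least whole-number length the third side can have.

277

The third side must be strictly greater than |537 − 261| = 276.
The smallest integer above 276 is 277.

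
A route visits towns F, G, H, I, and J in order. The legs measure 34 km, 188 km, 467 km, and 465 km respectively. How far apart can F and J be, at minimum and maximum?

0 ≤ FJ ≤ 1154 km

The maximum is all hops collinear in one direction: 34 + 188 + 467 + 465 = 1154.
The longest hop is 467; the others sum to 687. Since 467 ≤ 687, the path can fold back on itself completely, so the minimum distance is 0.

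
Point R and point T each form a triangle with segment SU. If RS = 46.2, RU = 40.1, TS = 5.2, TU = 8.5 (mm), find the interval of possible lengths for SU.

6.1 < SU < 13.7

From triangle RSU: |46.2 − 40.1| < SU < 46.2 + 40.1, i.e. 6.1 < SU < 86.3.
From triangle TSU: 3.3 < SU < 13.7.
Both must hold, so SU lies in the intersection.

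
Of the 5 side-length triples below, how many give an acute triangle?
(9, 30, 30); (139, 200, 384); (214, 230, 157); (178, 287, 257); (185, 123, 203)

(9,30,30): 9²+30² = 981 > 900 = 30² → acute
(139,200,384): 139+200 ≤ 384, not a triangle
(214,230,157): 157²+214² = 70445 > 52900 = 230² → acute
(178,287,257): 178²+257² = 97733 > 82369 = 287² → acute
(185,123,203): 123²+185² = 49354 > 41209 = 203² → acute
4 of the 5 are acute.

4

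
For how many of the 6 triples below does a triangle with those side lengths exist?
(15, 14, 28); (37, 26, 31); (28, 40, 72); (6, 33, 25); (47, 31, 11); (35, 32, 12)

(14,15,28): 14+15 > 28 → valid
(26,31,37): 26+31 > 37 → valid
(28,40,72): 28+40 ≤ 72 → not valid
(6,25,33): 6+25 ≤ 33 → not valid
(11,31,47): 11+31 ≤ 47 → not valid
(12,32,35): 12+32 > 35 → valid
3 of the 6 triples form a triangle.

3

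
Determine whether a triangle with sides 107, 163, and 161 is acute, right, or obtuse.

acute

Compare the square of the longest side to the sum of squares of the other two: 107² + 161² = 37370 > 26569 = 163².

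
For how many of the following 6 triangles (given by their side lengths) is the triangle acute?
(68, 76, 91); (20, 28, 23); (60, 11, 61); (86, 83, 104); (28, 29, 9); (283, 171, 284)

5

(68,76,91): 68²+76² = 10400 > 8281 = 91² → acute
(20,28,23): 20²+23² = 929 > 784 = 28² → acute
(60,11,61): 11²+60² = 3721 = 61² → right
(86,83,104): 83²+86² = 14285 > 10816 = 104² → acute
(28,29,9): 9²+28² = 865 > 841 = 29² → acute
(283,171,284): 171²+283² = 109330 > 80656 = 284² → acute
5 of the 6 are acute.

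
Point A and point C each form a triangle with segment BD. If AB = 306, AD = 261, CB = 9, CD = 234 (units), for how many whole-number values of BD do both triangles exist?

From triangle ABD: 45 < BD < 567.
From triangle CBD: 225 < BD < 243.
Intersection: 225 < BD < 243, so integers 226 through 242: 17 values.

17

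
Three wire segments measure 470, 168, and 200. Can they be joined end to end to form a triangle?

No

The longest side is 470, but the other two sum to only 368.
368 < 470, so the triangle inequality fails.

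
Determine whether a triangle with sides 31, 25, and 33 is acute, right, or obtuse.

Compare the square of the longest side to the sum of squares of the other two: 25² + 31² = 1586 > 1089 = 33².

acute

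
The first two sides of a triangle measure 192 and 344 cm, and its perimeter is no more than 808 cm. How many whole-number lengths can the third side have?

Triangle inequality: 152 < x < 536. Perimeter ≤ 808 gives x ≤ 808 − 192 − 344 = 272.
So 152 < x ≤ 272; integers 153 through 272: 120 values.

120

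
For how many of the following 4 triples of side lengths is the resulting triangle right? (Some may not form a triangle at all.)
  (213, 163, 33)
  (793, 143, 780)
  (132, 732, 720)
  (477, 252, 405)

3

(213,163,33): 33+163 ≤ 213, not a triangle
(793,143,780): 143²+780² = 628849 = 793² → right
(132,732,720): 132²+720² = 535824 = 732² → right
(477,252,405): 252²+405² = 227529 = 477² → right
3 of the 4 are right.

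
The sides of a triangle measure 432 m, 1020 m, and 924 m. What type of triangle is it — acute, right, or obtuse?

right

Compare the square of the longest side to the sum of squares of the other two: 432² + 924² = 1040400 = 1020².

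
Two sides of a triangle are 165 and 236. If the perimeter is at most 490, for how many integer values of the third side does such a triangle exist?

18

Triangle inequality: 71 < x < 401. Perimeter ≤ 490 gives x ≤ 490 − 165 − 236 = 89.
So 71 < x ≤ 89; integers 72 through 89: 18 values.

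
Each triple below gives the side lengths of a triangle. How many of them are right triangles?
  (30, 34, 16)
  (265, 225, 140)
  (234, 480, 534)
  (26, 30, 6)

3

(30,34,16): 16²+30² = 1156 = 34² → right
(265,225,140): 140²+225² = 70225 = 265² → right
(234,480,534): 234²+480² = 285156 = 534² → right
(26,30,6): 6²+26² = 712 < 900 = 30² → obtuse
3 of the 4 are right.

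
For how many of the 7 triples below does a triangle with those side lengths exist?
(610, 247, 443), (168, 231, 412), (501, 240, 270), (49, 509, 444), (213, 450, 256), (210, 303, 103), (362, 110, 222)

(247,443,610): 247+443 > 610 → valid
(168,231,412): 168+231 ≤ 412 → not valid
(240,270,501): 240+270 > 501 → valid
(49,444,509): 49+444 ≤ 509 → not valid
(213,256,450): 213+256 > 450 → valid
(103,210,303): 103+210 > 303 → valid
(110,222,362): 110+222 ≤ 362 → not valid
4 of the 7 triples form a triangle.

4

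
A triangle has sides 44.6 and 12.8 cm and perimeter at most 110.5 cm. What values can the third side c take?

31.8 < c ≤ 53.1

Triangle inequality alone gives 31.8 < c < 57.4.
The perimeter condition gives c ≤ 110.5 − 44.6 − 12.8 = 53.1.
Intersecting the two: 31.8 < c ≤ 53.1.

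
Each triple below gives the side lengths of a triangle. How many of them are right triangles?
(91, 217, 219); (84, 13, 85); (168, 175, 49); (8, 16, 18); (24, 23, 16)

2

(91,217,219): 91²+217² = 55370 > 47961 = 219² → acute
(84,13,85): 13²+84² = 7225 = 85² → right
(168,175,49): 49²+168² = 30625 = 175² → right
(8,16,18): 8²+16² = 320 < 324 = 18² → obtuse
(24,23,16): 16²+23² = 785 > 576 = 24² → acute
2 of the 5 are right.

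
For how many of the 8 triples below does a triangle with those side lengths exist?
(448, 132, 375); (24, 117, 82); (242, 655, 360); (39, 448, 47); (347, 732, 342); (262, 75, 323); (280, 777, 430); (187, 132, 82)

(132,375,448): 132+375 > 448 → valid
(24,82,117): 24+82 ≤ 117 → not valid
(242,360,655): 242+360 ≤ 655 → not valid
(39,47,448): 39+47 ≤ 448 → not valid
(342,347,732): 342+347 ≤ 732 → not valid
(75,262,323): 75+262 > 323 → valid
(280,430,777): 280+430 ≤ 777 → not valid
(82,132,187): 82+132 > 187 → valid
3 of the 8 triples form a triangle.

3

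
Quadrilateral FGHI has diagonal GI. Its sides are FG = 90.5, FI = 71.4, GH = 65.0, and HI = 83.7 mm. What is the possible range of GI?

From triangle FGI: |90.5 − 71.4| < GI < 90.5 + 71.4, i.e. 19.1 < GI < 161.9.
From triangle HGI: 18.7 < GI < 148.7.
Both must hold, so GI lies in the intersection.

19.1 < GI < 148.7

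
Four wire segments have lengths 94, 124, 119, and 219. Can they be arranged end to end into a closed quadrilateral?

Yes

A quadrilateral exists iff every side is shorter than the sum of the others — equivalently, the longest side is less than the sum of the rest.
Longest side 219 < 337 (sum of the remaining 3), so yes.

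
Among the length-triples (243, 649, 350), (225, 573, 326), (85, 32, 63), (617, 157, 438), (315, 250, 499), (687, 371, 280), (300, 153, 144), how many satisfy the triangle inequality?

(243,350,649): 243+350 ≤ 649 → not valid
(225,326,573): 225+326 ≤ 573 → not valid
(32,63,85): 32+63 > 85 → valid
(157,438,617): 157+438 ≤ 617 → not valid
(250,315,499): 250+315 > 499 → valid
(280,371,687): 280+371 ≤ 687 → not valid
(144,153,300): 144+153 ≤ 300 → not valid
2 of the 7 triples form a triangle.

2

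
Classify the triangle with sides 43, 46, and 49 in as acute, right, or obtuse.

Compare the square of the longest side to the sum of squares of the other two: 43² + 46² = 3965 > 2401 = 49².

acute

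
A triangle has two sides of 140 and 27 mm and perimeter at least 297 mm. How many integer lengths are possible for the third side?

Triangle inequality: 113 < x < 167. Perimeter ≥ 297 gives x ≥ 297 − 140 − 27 = 130.
So 130 ≤ x < 167; integers 130 through 166: 37 values.

37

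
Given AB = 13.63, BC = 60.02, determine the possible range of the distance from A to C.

46.39 ≤ AC ≤ 73.65

By the triangle inequality, |13.63 − 60.02| ≤ AC ≤ 13.63 + 60.02.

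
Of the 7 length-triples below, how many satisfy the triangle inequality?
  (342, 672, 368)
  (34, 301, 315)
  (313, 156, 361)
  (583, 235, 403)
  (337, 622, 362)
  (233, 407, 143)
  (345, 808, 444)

5

(342,368,672): 342+368 > 672 → valid
(34,301,315): 34+301 > 315 → valid
(156,313,361): 156+313 > 361 → valid
(235,403,583): 235+403 > 583 → valid
(337,362,622): 337+362 > 622 → valid
(143,233,407): 143+233 ≤ 407 → not valid
(345,444,808): 345+444 ≤ 808 → not valid
5 of the 7 triples form a triangle.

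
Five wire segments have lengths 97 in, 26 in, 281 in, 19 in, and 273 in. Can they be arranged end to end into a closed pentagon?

Yes

A pentagon exists iff every side is shorter than the sum of the others — equivalently, the longest side is less than the sum of the rest.
Longest side 281 < 415 (sum of the remaining 4), so yes.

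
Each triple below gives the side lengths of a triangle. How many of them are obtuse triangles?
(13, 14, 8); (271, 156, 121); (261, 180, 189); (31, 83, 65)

2

(13,14,8): 8²+13² = 233 > 196 = 14² → acute
(271,156,121): 121²+156² = 38977 < 73441 = 271² → obtuse
(261,180,189): 180²+189² = 68121 = 261² → right
(31,83,65): 31²+65² = 5186 < 6889 = 83² → obtuse
2 of the 4 are obtuse.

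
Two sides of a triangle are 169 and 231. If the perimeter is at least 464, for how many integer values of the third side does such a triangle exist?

336

Triangle inequality: 62 < x < 400. Perimeter ≥ 464 gives x ≥ 464 − 169 − 231 = 64.
So 64 ≤ x < 400; integers 64 through 399: 336 values.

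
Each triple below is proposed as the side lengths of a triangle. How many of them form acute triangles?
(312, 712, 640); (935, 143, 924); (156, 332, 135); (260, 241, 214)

(312,712,640): 312²+640² = 506944 = 712² → right
(935,143,924): 143²+924² = 874225 = 935² → right
(156,332,135): 135+156 ≤ 332, not a triangle
(260,241,214): 214²+241² = 103877 > 67600 = 260² → acute
1 of the 4 is acute.

1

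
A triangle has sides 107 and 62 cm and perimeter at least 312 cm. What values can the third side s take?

Triangle inequality alone gives 45 < s < 169.
The perimeter condition gives s ≥ 312 − 107 − 62 = 143.
Intersecting the two: 143 ≤ s < 169.

143 ≤ s < 169 cm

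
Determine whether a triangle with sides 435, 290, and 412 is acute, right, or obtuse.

Compare the square of the longest side to the sum of squares of the other two: 290² + 412² = 253844 > 189225 = 435².

acute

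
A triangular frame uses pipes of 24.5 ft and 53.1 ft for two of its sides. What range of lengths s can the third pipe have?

28.6 < s < 77.6

By the triangle inequality, s must be less than 24.5 + 53.1 = 77.6 and greater than |24.5 − 53.1| = 28.6.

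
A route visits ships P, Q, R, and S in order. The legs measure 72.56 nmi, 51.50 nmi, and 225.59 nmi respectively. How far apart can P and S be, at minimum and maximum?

The maximum is all hops collinear in one direction: 72.56 + 51.50 + 225.59 = 349.65.
The longest hop is 225.59; the others sum to 124.06. Folding the others back against it leaves at least 225.59 − 124.06 = 101.53.

101.53 ≤ PS ≤ 349.65 nmi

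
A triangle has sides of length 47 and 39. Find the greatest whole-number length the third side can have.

The third side must be strictly less than 47 + 39 = 86.
The largest integer below 86 is 85.

85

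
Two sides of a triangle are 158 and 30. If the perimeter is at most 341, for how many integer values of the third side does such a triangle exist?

Triangle inequality: 128 < x < 188. Perimeter ≤ 341 gives x ≤ 341 − 158 − 30 = 153.
So 128 < x ≤ 153; integers 129 through 153: 25 values.

25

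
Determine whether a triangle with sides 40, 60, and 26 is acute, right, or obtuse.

Compare the square of the longest side to the sum of squares of the other two: 26² + 40² = 2276 < 3600 = 60².

obtuse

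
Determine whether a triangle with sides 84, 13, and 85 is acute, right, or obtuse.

right

Compare the square of the longest side to the sum of squares of the other two: 13² + 84² = 7225 = 85².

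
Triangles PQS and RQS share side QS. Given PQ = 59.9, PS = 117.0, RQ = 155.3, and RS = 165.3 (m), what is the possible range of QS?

57.1 < QS < 176.9

From triangle PQS: |59.9 − 117.0| < QS < 59.9 + 117.0, i.e. 57.1 < QS < 176.9.
From triangle RQS: 10.0 < QS < 320.6.
Both must hold, so QS lies in the intersection.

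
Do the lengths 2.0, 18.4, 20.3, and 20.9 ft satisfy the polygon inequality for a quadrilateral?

A quadrilateral exists iff every side is shorter than the sum of the others — equivalently, the longest side is less than the sum of the rest.
Longest side 20.9 < 40.7 (sum of the remaining 3), so yes.

Yes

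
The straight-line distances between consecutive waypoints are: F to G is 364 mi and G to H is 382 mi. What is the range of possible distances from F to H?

By the triangle inequality, |364 − 382| ≤ FH ≤ 364 + 382.

18 ≤ FH ≤ 746 mi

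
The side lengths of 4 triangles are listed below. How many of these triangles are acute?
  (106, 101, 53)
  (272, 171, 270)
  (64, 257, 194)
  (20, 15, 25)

2

(106,101,53): 53²+101² = 13010 > 11236 = 106² → acute
(272,171,270): 171²+270² = 102141 > 73984 = 272² → acute
(64,257,194): 64²+194² = 41732 < 66049 = 257² → obtuse
(20,15,25): 15²+20² = 625 = 25² → right
2 of the 4 are acute.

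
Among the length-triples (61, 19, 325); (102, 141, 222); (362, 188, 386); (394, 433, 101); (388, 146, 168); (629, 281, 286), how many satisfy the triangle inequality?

(19,61,325): 19+61 ≤ 325 → not valid
(102,141,222): 102+141 > 222 → valid
(188,362,386): 188+362 > 386 → valid
(101,394,433): 101+394 > 433 → valid
(146,168,388): 146+168 ≤ 388 → not valid
(281,286,629): 281+286 ≤ 629 → not valid
3 of the 6 triples form a triangle.

3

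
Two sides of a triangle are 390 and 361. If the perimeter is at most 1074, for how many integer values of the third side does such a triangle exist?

294

Triangle inequality: 29 < x < 751. Perimeter ≤ 1074 gives x ≤ 1074 − 390 − 361 = 323.
So 29 < x ≤ 323; integers 30 through 323: 294 values.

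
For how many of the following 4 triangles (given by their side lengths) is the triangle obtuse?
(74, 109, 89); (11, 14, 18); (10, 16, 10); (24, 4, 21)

(74,109,89): 74²+89² = 13397 > 11881 = 109² → acute
(11,14,18): 11²+14² = 317 < 324 = 18² → obtuse
(10,16,10): 10²+10² = 200 < 256 = 16² → obtuse
(24,4,21): 4²+21² = 457 < 576 = 24² → obtuse
3 of the 4 are obtuse.

3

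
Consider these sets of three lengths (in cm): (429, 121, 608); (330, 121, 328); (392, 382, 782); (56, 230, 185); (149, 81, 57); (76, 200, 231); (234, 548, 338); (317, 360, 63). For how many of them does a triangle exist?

5

(121,429,608): 121+429 ≤ 608 → not valid
(121,328,330): 121+328 > 330 → valid
(382,392,782): 382+392 ≤ 782 → not valid
(56,185,230): 56+185 > 230 → valid
(57,81,149): 57+81 ≤ 149 → not valid
(76,200,231): 76+200 > 231 → valid
(234,338,548): 234+338 > 548 → valid
(63,317,360): 63+317 > 360 → valid
5 of the 8 triples form a triangle.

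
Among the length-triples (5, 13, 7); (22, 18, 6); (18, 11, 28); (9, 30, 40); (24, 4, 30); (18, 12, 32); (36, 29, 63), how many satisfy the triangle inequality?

(5,7,13): 5+7 ≤ 13 → not valid
(6,18,22): 6+18 > 22 → valid
(11,18,28): 11+18 > 28 → valid
(9,30,40): 9+30 ≤ 40 → not valid
(4,24,30): 4+24 ≤ 30 → not valid
(12,18,32): 12+18 ≤ 32 → not valid
(29,36,63): 29+36 > 63 → valid
3 of the 7 triples form a triangle.

3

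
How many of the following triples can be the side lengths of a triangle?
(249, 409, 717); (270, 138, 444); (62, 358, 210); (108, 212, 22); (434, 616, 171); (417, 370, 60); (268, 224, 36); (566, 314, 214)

(249,409,717): 249+409 ≤ 717 → not valid
(138,270,444): 138+270 ≤ 444 → not valid
(62,210,358): 62+210 ≤ 358 → not valid
(22,108,212): 22+108 ≤ 212 → not valid
(171,434,616): 171+434 ≤ 616 → not valid
(60,370,417): 60+370 > 417 → valid
(36,224,268): 36+224 ≤ 268 → not valid
(214,314,566): 214+314 ≤ 566 → not valid
1 of the 8 triples forms a triangle.

1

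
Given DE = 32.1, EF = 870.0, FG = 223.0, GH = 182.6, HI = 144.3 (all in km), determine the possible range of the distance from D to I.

The maximum is all hops collinear in one direction: 32.1 + 870.0 + 223.0 + 182.6 + 144.3 = 1452.0.
The longest hop is 870.0; the others sum to 582.0. Folding the others back against it leaves at least 870.0 − 582.0 = 288.0.

288.0 ≤ DI ≤ 1452.0 km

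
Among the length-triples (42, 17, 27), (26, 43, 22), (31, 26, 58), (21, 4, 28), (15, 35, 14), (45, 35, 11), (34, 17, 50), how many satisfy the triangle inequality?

4

(17,27,42): 17+27 > 42 → valid
(22,26,43): 22+26 > 43 → valid
(26,31,58): 26+31 ≤ 58 → not valid
(4,21,28): 4+21 ≤ 28 → not valid
(14,15,35): 14+15 ≤ 35 → not valid
(11,35,45): 11+35 > 45 → valid
(17,34,50): 17+34 > 50 → valid
4 of the 7 triples form a triangle.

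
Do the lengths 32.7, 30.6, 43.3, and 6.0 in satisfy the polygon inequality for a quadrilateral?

Yes

A quadrilateral exists iff every side is shorter than the sum of the others — equivalently, the longest side is less than the sum of the rest.
Longest side 43.3 < 69.3 (sum of the remaining 3), so yes.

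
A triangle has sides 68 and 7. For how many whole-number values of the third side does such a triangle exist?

The third side lies in the open interval (61, 75).
Integers from 62 to 74 inclusive: 74 − 62 + 1 = 13.

13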